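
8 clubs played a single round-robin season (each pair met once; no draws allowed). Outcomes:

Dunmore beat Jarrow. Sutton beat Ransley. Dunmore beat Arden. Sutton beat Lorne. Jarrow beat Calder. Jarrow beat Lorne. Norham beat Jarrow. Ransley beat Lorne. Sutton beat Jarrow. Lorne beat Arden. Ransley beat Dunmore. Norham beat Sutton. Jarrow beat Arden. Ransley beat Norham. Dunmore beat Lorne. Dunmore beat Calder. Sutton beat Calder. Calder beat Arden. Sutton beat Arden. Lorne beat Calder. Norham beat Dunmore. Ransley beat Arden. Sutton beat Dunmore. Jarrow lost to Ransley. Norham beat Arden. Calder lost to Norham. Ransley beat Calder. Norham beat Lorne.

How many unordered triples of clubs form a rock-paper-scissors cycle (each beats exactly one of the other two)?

Win totals: Calder 1, Sutton 6, Dunmore 4, Norham 6, Ransley 6, Lorne 2, Jarrow 3, Arden 0.
A club with w wins dominates both others in C(w,2) triples; summing gives 0 + 15 + 6 + 15 + 15 + 1 + 3 + 0 = 55 transitive triples.
Total triples C(8,3) = 56, so cyclic triples = 56 − 55 = 1.

1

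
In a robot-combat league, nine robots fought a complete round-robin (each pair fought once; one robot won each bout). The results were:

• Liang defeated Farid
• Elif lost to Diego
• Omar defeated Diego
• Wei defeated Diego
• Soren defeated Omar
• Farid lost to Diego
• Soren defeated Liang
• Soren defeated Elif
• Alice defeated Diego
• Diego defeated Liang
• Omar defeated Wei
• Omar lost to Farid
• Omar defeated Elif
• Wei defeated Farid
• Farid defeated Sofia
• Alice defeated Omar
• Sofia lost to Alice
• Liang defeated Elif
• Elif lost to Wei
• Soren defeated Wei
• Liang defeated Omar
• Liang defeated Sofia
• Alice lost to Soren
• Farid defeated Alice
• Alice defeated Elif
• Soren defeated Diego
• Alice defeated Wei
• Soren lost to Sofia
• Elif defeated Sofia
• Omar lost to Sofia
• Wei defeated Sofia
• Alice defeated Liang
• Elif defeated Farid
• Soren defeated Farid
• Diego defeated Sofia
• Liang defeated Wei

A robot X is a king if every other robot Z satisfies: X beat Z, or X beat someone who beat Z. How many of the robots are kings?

7

Omar cannot reach Soren, Alice in two steps.
Elif cannot reach Wei, Liang, Diego in two steps.
Soren reaches everyone (king).
Wei reaches everyone (king).
Liang reaches everyone (king).
Alice reaches everyone (king).
Sofia reaches everyone (king).
Farid reaches everyone (king).
Diego reaches everyone (king).
Kings: Soren, Wei, Liang, Alice, Sofia, Farid, Diego — 7.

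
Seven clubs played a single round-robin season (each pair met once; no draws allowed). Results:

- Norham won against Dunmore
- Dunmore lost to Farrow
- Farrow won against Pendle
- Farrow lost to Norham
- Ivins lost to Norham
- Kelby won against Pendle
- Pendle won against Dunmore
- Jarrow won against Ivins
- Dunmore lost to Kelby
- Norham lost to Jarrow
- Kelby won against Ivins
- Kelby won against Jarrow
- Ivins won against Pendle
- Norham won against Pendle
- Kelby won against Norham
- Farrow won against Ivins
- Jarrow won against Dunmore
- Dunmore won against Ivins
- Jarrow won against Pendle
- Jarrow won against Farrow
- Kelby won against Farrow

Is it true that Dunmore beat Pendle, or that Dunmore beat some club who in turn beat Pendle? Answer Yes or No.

Yes

Dunmore did not beat Pendle directly.
Dunmore beat Ivins. Of those, Ivins beat Pendle.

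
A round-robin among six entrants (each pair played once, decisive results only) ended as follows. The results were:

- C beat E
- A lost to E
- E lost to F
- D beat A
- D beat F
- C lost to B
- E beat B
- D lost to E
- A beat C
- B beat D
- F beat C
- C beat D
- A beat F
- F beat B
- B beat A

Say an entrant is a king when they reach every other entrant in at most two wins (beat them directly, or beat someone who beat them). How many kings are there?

6

A reaches everyone (king).
B reaches everyone (king).
C reaches everyone (king).
D reaches everyone (king).
E reaches everyone (king).
F reaches everyone (king).
Kings: A, B, C, D, E, F — 6.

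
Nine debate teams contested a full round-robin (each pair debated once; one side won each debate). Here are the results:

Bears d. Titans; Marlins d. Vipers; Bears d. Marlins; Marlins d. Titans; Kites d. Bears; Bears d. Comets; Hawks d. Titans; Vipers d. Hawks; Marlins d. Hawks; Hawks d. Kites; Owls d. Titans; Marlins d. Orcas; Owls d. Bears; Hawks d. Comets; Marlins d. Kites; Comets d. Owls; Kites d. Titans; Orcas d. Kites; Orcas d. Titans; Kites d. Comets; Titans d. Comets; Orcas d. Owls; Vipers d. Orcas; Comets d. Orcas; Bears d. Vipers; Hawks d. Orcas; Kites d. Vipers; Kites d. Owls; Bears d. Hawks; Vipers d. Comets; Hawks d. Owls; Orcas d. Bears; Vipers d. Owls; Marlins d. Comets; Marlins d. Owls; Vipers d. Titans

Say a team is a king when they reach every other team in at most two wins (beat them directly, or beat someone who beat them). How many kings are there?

Hawks cannot reach Marlins in two steps.
Bears reaches everyone (king).
Marlins reaches everyone (king).
Orcas reaches everyone (king).
Comets cannot reach Hawks, Marlins, Vipers in two steps.
Titans cannot reach Hawks, Bears, Marlins, Kites, Vipers in two steps.
Kites reaches everyone (king).
Owls cannot reach Orcas, Kites in two steps.
Vipers cannot reach Marlins in two steps.
Kings: Bears, Marlins, Orcas, Kites — 4.

4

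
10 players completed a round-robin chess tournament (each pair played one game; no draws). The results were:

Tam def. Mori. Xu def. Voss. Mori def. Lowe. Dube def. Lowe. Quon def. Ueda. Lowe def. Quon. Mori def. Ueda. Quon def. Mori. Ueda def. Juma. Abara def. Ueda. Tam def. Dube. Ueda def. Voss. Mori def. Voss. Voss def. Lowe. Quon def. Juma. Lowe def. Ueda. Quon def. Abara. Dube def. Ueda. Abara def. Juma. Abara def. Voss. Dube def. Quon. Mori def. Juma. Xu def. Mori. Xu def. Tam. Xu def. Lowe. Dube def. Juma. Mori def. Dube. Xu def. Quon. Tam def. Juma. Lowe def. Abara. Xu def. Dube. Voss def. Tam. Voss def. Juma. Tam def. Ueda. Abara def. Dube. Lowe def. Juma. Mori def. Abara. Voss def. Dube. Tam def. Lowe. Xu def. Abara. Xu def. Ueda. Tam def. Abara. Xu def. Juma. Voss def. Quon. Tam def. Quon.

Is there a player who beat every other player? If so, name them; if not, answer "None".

Xu

Xu has 9 wins out of 9 opponents — a perfect record.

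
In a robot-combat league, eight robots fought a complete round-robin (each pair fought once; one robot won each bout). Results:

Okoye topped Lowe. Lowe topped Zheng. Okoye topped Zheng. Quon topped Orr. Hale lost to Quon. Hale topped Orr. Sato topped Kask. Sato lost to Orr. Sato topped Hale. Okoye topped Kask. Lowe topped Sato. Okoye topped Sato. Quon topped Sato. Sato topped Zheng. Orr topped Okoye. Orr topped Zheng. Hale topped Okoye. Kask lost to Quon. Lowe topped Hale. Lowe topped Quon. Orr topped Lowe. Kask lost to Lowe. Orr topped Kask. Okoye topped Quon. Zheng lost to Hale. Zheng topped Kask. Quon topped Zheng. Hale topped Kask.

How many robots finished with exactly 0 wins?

Win totals: Quon 5, Zheng 1, Lowe 5, Kask 0, Orr 5, Sato 3, Hale 4, Okoye 5.
Exactly 0: Kask — 1 robot.

1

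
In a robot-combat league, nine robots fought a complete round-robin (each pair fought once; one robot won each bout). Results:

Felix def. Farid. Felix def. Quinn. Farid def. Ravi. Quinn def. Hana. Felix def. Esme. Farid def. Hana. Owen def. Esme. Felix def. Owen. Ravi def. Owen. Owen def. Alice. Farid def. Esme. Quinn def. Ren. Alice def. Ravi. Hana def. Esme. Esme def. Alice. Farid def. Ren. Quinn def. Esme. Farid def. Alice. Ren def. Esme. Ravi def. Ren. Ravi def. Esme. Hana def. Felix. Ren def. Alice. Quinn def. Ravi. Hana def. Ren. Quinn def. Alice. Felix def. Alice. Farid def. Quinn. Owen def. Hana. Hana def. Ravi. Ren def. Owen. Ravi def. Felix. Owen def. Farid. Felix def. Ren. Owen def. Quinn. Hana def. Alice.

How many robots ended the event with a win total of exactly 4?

1

Win totals: Esme 1, Owen 5, Hana 5, Felix 6, Ren 3, Farid 6, Ravi 4, Quinn 5, Alice 1.
Exactly 4: Ravi — 1 robot.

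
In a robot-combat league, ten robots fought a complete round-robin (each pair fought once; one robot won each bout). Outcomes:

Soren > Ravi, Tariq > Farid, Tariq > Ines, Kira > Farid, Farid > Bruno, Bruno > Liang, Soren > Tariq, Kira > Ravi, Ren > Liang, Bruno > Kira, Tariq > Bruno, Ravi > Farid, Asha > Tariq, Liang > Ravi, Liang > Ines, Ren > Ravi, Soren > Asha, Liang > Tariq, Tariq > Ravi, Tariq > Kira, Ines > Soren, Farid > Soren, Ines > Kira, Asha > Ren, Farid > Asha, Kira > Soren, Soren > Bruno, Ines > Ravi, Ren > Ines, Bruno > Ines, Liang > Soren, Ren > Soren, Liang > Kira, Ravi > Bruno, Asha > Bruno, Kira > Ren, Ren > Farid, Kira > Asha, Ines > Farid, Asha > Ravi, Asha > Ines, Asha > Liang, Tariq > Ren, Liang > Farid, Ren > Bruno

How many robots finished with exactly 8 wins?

0

Win totals: Tariq 6, Farid 3, Asha 6, Kira 5, Liang 6, Ren 6, Bruno 3, Ravi 2, Soren 4, Ines 4.
No robot has exactly 8 wins.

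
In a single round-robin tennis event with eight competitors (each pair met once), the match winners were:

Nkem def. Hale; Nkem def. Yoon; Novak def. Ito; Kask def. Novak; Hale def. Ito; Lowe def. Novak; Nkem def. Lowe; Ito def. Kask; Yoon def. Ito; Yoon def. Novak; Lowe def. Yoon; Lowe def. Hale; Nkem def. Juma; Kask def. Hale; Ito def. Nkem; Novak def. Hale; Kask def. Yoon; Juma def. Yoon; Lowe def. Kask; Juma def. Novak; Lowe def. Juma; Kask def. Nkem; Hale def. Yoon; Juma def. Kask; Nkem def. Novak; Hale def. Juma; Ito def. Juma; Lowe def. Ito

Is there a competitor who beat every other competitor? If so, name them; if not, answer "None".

None

Highest win total is Lowe with 6 (out of 7 possible).
Lowe lost to Nkem, so no competitor went undefeated.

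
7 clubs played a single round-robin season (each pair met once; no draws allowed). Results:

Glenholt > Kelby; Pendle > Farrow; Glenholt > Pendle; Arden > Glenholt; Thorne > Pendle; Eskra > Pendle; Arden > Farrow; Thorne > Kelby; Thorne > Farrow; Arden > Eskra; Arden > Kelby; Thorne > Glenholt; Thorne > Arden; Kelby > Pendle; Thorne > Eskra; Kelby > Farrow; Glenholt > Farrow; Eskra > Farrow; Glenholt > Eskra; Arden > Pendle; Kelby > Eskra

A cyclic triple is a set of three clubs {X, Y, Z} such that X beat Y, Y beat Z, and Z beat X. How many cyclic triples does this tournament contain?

0

Win totals: Arden 5, Pendle 1, Eskra 2, Glenholt 4, Thorne 6, Farrow 0, Kelby 3.
A club with w wins dominates both others in C(w,2) triples; summing gives 10 + 0 + 1 + 6 + 15 + 0 + 3 = 35 transitive triples.
Total triples C(7,3) = 35, so cyclic triples = 35 − 35 = 0.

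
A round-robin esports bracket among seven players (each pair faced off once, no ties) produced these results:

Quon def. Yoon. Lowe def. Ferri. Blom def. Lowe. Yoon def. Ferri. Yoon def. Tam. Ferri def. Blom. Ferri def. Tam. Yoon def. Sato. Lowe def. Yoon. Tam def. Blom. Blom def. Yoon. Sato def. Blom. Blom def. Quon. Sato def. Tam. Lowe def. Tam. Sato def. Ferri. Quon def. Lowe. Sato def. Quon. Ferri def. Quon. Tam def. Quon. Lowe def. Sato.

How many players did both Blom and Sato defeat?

1

Blom beat: Quon, Lowe, Yoon.
Sato beat: Ferri, Tam, Quon, Blom.
Both beat: Quon — 1.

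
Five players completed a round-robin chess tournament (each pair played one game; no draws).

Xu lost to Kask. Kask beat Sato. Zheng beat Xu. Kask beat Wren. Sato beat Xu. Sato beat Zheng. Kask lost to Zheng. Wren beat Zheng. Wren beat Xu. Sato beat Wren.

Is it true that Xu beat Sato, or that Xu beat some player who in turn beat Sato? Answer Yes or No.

No

Xu did not beat Sato directly.
Xu beat no one, so there is no intermediate player.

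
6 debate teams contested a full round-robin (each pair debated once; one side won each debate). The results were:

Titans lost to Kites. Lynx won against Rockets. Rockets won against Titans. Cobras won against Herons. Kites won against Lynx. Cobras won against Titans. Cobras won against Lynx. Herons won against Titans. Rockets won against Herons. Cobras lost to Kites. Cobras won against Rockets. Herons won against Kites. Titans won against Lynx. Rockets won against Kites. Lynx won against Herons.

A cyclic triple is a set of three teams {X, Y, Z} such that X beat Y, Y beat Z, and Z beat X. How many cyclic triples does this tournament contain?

Win totals: Herons 2, Lynx 2, Titans 1, Rockets 3, Cobras 4, Kites 3.
A team with w wins dominates both others in C(w,2) triples; summing gives 1 + 1 + 0 + 3 + 6 + 3 = 14 transitive triples.
Total triples C(6,3) = 20, so cyclic triples = 20 − 14 = 6.

6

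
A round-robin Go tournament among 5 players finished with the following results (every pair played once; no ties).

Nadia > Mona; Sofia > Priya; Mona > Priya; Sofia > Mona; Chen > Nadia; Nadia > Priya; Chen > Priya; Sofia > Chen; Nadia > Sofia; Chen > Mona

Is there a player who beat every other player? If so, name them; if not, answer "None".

Highest win total is Sofia with 3 (out of 4 possible).
Sofia lost to Nadia, so no player went undefeated.

None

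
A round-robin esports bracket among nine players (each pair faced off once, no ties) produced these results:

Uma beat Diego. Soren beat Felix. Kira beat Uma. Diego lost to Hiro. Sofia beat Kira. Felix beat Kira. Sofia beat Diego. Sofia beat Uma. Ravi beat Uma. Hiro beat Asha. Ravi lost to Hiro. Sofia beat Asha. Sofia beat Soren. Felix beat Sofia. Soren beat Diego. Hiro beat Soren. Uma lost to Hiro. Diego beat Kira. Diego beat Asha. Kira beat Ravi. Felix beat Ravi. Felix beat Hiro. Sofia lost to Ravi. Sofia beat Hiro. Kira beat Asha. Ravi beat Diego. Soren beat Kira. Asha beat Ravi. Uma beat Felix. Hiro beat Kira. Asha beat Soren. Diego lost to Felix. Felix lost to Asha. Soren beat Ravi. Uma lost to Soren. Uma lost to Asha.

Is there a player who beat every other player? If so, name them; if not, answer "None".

None

Highest win total is Sofia with 6 (out of 8 possible).
Sofia lost to Ravi, Felix, so no player went undefeated.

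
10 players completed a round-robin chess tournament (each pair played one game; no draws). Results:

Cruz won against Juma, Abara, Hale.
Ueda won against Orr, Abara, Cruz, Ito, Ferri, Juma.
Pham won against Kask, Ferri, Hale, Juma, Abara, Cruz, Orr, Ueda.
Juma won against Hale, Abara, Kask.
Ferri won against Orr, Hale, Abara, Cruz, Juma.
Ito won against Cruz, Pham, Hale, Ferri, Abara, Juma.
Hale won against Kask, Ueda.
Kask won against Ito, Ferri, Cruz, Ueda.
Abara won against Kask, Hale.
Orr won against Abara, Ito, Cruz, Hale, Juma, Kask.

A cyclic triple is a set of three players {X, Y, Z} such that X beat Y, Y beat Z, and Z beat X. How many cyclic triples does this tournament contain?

23

Win totals: Ueda 6, Hale 2, Kask 4, Cruz 3, Juma 3, Ito 6, Abara 2, Pham 8, Ferri 5, Orr 6.
A player with w wins dominates both others in C(w,2) triples; summing gives 15 + 1 + 6 + 3 + 3 + 15 + 1 + 28 + 10 + 15 = 97 transitive triples.
Total triples C(10,3) = 120, so cyclic triples = 120 − 97 = 23.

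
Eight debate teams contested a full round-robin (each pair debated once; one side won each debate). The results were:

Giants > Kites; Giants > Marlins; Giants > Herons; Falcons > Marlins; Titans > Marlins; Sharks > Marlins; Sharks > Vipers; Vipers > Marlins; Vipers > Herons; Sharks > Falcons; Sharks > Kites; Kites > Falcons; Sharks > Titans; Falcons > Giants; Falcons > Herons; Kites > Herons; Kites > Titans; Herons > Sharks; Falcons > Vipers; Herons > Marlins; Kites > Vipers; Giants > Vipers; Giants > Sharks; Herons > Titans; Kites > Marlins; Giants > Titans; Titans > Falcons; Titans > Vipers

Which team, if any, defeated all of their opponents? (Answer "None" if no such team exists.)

None

Highest win total is Giants with 6 (out of 7 possible).
Giants lost to Falcons, so no team went undefeated.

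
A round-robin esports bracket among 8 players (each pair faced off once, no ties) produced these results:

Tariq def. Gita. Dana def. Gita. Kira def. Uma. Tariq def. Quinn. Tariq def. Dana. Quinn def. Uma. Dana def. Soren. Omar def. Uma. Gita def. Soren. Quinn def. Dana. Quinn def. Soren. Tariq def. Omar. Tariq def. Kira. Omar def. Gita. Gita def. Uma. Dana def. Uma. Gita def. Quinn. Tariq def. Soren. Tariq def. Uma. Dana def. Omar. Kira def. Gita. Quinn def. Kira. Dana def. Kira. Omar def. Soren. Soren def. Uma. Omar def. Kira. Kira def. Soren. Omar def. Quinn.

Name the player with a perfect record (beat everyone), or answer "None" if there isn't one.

Tariq has 7 wins out of 7 opponents — a perfect record.

Tariq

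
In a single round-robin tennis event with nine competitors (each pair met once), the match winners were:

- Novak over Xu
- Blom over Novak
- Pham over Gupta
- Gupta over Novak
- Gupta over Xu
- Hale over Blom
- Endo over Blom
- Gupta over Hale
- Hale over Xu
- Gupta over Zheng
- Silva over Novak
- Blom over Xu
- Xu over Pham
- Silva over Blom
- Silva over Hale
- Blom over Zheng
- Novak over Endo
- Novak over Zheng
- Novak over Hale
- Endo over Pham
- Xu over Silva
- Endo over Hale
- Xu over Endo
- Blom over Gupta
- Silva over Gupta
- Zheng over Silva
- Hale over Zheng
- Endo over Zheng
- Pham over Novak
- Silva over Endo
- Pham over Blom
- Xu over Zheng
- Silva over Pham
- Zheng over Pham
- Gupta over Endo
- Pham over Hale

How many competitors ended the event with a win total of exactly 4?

5

Win totals: Gupta 5, Silva 6, Zheng 2, Novak 4, Blom 4, Pham 4, Xu 4, Hale 3, Endo 4.
Exactly 4: Novak, Blom, Pham, Xu, Endo — 5 competitors.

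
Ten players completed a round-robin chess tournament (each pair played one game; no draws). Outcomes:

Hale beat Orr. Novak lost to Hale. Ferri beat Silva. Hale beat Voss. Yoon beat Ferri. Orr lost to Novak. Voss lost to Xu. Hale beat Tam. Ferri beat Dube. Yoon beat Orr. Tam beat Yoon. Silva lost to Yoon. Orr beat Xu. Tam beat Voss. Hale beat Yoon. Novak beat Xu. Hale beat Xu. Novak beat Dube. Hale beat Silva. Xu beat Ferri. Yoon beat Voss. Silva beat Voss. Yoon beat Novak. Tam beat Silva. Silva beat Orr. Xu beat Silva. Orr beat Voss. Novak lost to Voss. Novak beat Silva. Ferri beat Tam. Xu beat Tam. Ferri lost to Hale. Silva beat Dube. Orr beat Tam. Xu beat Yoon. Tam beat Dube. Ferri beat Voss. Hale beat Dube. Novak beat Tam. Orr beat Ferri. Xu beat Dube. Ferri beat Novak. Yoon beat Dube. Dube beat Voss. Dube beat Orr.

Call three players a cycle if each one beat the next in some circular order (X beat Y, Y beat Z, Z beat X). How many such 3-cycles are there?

Win totals: Hale 9, Voss 1, Dube 2, Orr 4, Ferri 5, Silva 3, Xu 6, Yoon 6, Tam 4, Novak 5.
A player with w wins dominates both others in C(w,2) triples; summing gives 36 + 0 + 1 + 6 + 10 + 3 + 15 + 15 + 6 + 10 = 102 transitive triples.
Total triples C(10,3) = 120, so cyclic triples = 120 − 102 = 18.

18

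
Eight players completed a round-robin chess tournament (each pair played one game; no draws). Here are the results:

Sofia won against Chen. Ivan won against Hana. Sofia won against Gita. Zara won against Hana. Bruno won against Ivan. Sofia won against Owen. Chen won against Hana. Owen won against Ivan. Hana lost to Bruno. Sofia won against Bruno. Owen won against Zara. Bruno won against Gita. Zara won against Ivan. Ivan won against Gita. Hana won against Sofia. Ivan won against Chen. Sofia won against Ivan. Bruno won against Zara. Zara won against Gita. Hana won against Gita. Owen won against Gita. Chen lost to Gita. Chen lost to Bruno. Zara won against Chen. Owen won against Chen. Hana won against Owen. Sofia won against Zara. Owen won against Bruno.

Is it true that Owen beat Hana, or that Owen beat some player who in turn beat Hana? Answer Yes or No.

Owen did not beat Hana directly.
Owen beat Zara, Gita, Ivan, Bruno, Chen. Of those, Zara beat Hana.

Yes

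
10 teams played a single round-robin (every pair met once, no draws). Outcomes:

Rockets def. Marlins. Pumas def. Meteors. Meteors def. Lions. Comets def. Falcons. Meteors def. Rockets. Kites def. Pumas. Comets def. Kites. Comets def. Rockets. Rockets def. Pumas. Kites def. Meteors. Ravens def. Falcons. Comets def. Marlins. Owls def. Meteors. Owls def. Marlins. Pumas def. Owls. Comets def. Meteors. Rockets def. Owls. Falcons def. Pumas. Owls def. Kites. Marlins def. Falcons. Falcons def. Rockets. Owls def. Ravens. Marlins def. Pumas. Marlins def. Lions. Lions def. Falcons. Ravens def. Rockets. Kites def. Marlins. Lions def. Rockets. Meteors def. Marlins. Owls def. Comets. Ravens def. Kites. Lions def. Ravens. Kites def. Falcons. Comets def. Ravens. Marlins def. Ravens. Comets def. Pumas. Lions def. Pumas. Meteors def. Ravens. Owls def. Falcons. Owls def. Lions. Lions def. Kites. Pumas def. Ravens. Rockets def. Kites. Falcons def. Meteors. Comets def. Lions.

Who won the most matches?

Comets

Win totals: Pumas 3, Lions 5, Kites 4, Falcons 3, Rockets 4, Comets 8, Ravens 3, Marlins 4, Owls 7, Meteors 4.
Comets leads with 8 wins (next highest: 7).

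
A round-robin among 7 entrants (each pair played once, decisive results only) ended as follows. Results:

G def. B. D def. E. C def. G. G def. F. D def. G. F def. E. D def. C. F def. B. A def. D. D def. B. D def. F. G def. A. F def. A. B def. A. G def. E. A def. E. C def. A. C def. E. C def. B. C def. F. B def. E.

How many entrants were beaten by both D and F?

D beat: B, C, E, F, G.
F beat: A, B, E.
Both beat: B, E — 2.

2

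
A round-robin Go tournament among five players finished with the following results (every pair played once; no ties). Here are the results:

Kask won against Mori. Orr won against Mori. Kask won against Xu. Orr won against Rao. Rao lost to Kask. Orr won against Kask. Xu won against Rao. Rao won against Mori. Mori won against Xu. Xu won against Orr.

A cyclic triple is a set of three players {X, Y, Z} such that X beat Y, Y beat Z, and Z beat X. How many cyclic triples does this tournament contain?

Win totals: Mori 1, Orr 3, Xu 2, Kask 3, Rao 1.
A player with w wins dominates both others in C(w,2) triples; summing gives 0 + 3 + 1 + 3 + 0 = 7 transitive triples.
Total triples C(5,3) = 10, so cyclic triples = 10 − 7 = 3.

3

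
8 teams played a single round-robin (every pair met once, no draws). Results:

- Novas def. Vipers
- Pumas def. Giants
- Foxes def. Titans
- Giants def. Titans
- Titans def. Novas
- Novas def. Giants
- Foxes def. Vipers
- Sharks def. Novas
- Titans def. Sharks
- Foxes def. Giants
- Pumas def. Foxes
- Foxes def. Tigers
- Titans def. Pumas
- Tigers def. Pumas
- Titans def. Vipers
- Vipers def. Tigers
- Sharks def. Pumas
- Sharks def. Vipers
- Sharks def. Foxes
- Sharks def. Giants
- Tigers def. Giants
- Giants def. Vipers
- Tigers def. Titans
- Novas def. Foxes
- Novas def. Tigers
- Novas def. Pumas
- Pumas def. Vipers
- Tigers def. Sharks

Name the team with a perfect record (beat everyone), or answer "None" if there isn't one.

Highest win total is Sharks with 5 (out of 7 possible).
Sharks lost to Tigers, Titans, so no team went undefeated.

None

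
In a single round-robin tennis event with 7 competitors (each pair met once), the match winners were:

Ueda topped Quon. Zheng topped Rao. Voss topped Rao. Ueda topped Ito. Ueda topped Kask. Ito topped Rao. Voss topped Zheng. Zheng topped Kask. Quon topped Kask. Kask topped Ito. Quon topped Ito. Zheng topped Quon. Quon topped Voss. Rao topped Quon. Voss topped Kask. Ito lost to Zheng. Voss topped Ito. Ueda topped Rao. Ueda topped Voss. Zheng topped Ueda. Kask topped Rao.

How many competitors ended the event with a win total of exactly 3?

1

Win totals: Zheng 5, Ito 1, Kask 2, Rao 1, Quon 3, Ueda 5, Voss 4.
Exactly 3: Quon — 1 competitor.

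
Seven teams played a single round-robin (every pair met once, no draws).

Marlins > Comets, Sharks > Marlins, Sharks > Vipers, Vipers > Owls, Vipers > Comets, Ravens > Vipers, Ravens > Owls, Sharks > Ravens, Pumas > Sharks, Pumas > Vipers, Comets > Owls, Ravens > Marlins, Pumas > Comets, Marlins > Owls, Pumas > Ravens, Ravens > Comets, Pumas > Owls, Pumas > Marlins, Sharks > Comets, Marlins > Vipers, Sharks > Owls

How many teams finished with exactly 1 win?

1

Win totals: Pumas 6, Vipers 2, Owls 0, Sharks 5, Ravens 4, Marlins 3, Comets 1.
Exactly 1: Comets — 1 team.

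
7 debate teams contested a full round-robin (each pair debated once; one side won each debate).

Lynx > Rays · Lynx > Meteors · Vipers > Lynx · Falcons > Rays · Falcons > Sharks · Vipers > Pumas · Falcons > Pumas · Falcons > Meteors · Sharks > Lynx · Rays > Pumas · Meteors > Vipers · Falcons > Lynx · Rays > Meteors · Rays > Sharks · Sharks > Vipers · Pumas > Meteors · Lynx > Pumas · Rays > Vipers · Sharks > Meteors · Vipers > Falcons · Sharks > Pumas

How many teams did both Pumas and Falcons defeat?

1

Pumas beat: Meteors.
Falcons beat: Rays, Pumas, Meteors, Sharks, Lynx.
Both beat: Meteors — 1.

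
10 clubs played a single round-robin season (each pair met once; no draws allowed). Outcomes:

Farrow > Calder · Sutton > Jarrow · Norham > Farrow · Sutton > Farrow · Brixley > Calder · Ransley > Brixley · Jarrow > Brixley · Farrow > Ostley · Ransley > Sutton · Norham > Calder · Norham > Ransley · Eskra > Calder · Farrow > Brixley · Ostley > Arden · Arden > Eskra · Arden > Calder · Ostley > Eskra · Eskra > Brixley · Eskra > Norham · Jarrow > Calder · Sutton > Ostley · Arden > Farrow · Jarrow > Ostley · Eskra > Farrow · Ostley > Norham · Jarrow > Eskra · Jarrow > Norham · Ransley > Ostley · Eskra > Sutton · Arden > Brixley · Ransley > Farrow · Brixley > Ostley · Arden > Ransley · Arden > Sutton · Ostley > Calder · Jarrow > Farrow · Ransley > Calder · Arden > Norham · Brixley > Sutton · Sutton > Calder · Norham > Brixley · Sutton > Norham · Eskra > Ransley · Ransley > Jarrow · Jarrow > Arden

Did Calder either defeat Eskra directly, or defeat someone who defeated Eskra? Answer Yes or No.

Calder did not beat Eskra directly.
Calder beat no one, so there is no intermediate club.

No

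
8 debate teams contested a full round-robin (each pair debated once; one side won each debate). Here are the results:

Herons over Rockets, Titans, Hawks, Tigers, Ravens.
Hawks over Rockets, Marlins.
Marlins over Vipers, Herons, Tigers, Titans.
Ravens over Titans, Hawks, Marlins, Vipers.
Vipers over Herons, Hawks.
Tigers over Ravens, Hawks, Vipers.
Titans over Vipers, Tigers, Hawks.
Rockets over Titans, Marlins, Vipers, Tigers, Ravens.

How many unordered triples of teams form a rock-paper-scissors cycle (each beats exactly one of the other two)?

16

Win totals: Vipers 2, Hawks 2, Titans 3, Marlins 4, Tigers 3, Ravens 4, Herons 5, Rockets 5.
A team with w wins dominates both others in C(w,2) triples; summing gives 1 + 1 + 3 + 6 + 3 + 6 + 10 + 10 = 40 transitive triples.
Total triples C(8,3) = 56, so cyclic triples = 56 − 40 = 16.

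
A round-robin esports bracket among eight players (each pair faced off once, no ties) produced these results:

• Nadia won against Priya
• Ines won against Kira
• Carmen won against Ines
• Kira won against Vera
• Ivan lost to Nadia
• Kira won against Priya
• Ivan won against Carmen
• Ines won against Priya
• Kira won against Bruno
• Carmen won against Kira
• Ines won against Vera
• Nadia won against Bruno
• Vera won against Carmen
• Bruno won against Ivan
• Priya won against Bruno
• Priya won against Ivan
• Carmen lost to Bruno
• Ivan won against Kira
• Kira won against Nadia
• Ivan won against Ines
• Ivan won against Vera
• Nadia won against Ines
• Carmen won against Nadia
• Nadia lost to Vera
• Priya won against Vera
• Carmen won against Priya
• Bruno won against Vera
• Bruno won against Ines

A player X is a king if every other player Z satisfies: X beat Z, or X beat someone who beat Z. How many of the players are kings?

Kira reaches everyone (king).
Carmen reaches everyone (king).
Nadia reaches everyone (king).
Vera reaches everyone (king).
Priya reaches everyone (king).
Bruno reaches everyone (king).
Ivan reaches everyone (king).
Ines reaches everyone (king).
Kings: Kira, Carmen, Nadia, Vera, Priya, Bruno, Ivan, Ines — 8.

8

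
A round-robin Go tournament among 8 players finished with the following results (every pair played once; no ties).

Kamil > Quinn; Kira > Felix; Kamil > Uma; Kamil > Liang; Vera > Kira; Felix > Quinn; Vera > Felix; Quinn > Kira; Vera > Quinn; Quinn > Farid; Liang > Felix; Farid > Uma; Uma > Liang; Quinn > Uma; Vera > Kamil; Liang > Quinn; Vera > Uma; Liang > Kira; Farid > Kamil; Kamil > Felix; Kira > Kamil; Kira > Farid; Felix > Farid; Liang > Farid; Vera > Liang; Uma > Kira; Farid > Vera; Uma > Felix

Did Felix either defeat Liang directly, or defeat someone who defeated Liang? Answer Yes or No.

No

Felix did not beat Liang directly.
Felix beat Quinn, Farid, but each of them lost to Liang. No two-step path.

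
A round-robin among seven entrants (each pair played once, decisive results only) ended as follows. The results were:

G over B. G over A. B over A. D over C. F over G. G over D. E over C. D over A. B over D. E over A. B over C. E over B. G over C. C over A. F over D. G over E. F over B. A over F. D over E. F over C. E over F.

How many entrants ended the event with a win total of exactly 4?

2

Win totals: A 1, B 3, C 1, D 3, E 4, F 4, G 5.
Exactly 4: E, F — 2 entrants.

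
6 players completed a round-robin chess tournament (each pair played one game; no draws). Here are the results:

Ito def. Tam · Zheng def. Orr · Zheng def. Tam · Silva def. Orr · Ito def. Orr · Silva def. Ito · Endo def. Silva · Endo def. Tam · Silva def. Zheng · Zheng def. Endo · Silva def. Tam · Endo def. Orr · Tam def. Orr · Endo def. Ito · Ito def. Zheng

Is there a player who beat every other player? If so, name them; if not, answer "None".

Highest win total is Silva with 4 (out of 5 possible).
Silva lost to Endo, so no player went undefeated.

None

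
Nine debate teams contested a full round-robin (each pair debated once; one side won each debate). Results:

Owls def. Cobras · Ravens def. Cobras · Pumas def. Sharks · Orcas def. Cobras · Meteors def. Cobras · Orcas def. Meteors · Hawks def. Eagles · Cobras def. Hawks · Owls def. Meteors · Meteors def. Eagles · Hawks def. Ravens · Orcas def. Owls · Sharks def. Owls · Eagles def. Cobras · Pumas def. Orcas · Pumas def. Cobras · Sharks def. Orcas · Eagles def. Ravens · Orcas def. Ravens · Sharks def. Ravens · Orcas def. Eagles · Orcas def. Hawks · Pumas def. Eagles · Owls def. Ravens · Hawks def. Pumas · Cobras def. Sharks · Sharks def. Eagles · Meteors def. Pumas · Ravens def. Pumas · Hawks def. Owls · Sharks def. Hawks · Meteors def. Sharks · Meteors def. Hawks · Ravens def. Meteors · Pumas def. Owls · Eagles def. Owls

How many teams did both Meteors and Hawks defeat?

2

Meteors beat: Cobras, Sharks, Eagles, Pumas, Hawks.
Hawks beat: Owls, Eagles, Pumas, Ravens.
Both beat: Eagles, Pumas — 2.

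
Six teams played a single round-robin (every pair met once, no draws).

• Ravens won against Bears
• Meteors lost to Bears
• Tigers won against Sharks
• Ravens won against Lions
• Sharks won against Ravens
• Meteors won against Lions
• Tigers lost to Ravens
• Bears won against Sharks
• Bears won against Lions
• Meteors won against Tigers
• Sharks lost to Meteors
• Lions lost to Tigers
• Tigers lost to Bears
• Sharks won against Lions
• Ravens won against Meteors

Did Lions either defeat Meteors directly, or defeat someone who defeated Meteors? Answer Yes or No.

No

Lions did not beat Meteors directly.
Lions beat no one, so there is no intermediate team.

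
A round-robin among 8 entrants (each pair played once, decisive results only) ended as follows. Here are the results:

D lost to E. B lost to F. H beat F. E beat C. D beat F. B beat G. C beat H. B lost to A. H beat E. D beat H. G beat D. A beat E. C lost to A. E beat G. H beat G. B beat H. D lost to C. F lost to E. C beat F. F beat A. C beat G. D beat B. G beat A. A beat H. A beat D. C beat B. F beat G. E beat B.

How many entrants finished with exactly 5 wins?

Win totals: A 5, B 2, C 5, D 3, E 5, F 3, G 2, H 3.
Exactly 5: A, C, E — 3 entrants.

3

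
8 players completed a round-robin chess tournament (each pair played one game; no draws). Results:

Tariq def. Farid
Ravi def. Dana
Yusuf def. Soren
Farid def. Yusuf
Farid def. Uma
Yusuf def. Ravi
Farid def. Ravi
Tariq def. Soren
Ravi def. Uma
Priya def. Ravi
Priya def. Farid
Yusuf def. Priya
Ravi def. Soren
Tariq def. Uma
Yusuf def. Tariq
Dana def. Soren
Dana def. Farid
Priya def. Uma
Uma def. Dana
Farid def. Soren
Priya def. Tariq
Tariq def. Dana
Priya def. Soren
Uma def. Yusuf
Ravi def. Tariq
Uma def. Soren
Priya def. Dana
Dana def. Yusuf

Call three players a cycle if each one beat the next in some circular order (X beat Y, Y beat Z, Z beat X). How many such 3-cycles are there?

Win totals: Soren 0, Yusuf 4, Tariq 4, Uma 3, Dana 3, Farid 4, Priya 6, Ravi 4.
A player with w wins dominates both others in C(w,2) triples; summing gives 0 + 6 + 6 + 3 + 3 + 6 + 15 + 6 = 45 transitive triples.
Total triples C(8,3) = 56, so cyclic triples = 56 − 45 = 11.

11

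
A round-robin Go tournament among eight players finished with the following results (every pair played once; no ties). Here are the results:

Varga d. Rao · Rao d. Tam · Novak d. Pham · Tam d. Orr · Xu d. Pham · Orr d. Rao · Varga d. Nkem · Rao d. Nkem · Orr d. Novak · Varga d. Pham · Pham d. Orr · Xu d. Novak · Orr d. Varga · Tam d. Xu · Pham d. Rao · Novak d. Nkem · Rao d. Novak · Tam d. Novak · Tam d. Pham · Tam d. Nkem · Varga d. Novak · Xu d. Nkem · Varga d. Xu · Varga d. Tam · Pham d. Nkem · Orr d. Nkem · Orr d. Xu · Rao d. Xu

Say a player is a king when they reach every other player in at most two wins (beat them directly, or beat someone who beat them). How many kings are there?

4

Xu cannot reach Varga, Tam in two steps.
Novak cannot reach Xu, Varga, Tam in two steps.
Nkem cannot reach Xu, Novak, Varga, Pham, Orr, Tam, Rao in two steps.
Varga reaches everyone (king).
Pham reaches everyone (king).
Orr reaches everyone (king).
Tam reaches everyone (king).
Rao cannot reach Varga in two steps.
Kings: Varga, Pham, Orr, Tam — 4.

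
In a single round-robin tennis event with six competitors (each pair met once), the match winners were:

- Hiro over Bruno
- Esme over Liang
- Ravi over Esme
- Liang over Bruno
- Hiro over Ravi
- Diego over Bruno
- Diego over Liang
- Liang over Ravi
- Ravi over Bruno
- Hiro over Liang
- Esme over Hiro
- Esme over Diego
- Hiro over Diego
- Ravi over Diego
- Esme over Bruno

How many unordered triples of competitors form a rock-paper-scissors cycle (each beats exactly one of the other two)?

3

Of the C(6,3) = 20 triples, the cyclic ones are: {Ravi, Liang, Esme}; {Ravi, Liang, Diego}; {Ravi, Esme, Hiro}.
That is 3.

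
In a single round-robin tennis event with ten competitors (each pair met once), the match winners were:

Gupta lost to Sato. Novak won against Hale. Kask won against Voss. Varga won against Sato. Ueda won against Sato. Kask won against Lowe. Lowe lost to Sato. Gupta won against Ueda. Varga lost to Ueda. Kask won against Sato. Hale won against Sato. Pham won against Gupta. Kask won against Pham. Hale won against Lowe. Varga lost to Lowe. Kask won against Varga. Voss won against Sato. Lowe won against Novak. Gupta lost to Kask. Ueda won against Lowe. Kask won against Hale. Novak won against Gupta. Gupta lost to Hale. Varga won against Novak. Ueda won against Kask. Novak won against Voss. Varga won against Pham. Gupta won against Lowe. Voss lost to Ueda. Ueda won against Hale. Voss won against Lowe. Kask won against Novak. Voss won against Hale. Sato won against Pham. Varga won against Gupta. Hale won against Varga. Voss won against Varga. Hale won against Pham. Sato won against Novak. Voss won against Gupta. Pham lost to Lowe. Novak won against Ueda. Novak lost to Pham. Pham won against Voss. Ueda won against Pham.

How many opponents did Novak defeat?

Novak's results: beat Ueda, Voss, Hale, Gupta; lost to Pham, Kask, Lowe, Sato, Varga.
That is 4 wins.

4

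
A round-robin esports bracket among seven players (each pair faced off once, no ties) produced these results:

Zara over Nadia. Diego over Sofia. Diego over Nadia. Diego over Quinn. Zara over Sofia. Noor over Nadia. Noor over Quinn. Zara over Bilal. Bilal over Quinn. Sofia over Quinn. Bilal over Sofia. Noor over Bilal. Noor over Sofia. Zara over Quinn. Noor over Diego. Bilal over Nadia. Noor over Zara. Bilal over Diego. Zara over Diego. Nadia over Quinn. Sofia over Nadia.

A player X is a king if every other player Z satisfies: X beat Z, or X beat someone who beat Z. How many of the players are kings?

1

Nadia cannot reach Diego, Noor, Zara, Sofia, Bilal in two steps.
Diego cannot reach Noor, Zara, Bilal in two steps.
Noor reaches everyone (king).
Zara cannot reach Noor in two steps.
Sofia cannot reach Diego, Noor, Zara, Bilal in two steps.
Quinn cannot reach Nadia, Diego, Noor, Zara, Sofia, Bilal in two steps.
Bilal cannot reach Noor, Zara in two steps.
Kings: Noor — 1.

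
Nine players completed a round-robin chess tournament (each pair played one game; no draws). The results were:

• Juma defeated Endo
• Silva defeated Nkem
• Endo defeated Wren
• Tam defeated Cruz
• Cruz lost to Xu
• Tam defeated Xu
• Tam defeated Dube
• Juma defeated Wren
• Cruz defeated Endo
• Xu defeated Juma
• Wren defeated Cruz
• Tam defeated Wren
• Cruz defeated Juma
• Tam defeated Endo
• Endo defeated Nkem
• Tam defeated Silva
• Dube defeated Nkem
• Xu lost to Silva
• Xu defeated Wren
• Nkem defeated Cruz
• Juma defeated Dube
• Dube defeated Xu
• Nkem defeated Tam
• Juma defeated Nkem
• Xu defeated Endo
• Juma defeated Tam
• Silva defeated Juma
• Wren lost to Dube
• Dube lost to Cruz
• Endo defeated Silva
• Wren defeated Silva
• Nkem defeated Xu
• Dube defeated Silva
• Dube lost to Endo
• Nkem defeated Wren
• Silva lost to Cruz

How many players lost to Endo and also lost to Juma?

Endo beat: Dube, Nkem, Silva, Wren.
Juma beat: Dube, Nkem, Tam, Wren, Endo.
Both beat: Dube, Nkem, Wren — 3.

3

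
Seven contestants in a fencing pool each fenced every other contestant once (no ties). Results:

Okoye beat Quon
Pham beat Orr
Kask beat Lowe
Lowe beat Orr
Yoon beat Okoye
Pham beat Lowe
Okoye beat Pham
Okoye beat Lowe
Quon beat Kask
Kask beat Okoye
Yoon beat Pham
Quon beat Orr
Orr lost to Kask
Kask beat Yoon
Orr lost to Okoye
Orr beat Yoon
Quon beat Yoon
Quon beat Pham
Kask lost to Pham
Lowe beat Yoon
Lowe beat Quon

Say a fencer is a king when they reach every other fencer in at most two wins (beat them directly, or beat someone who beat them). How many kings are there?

6

Quon reaches everyone (king).
Kask reaches everyone (king).
Pham reaches everyone (king).
Okoye reaches everyone (king).
Yoon reaches everyone (king).
Orr cannot reach Quon, Kask, Lowe in two steps.
Lowe reaches everyone (king).
Kings: Quon, Kask, Pham, Okoye, Yoon, Lowe — 6.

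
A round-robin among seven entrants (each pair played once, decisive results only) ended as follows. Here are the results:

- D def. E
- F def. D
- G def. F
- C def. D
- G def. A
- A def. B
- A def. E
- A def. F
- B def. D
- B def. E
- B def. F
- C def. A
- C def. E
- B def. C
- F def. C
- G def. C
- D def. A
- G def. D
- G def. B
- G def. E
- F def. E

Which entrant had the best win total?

Win totals: A 3, B 4, C 3, D 2, E 0, F 3, G 6.
G leads with 6 wins (next highest: 4).

G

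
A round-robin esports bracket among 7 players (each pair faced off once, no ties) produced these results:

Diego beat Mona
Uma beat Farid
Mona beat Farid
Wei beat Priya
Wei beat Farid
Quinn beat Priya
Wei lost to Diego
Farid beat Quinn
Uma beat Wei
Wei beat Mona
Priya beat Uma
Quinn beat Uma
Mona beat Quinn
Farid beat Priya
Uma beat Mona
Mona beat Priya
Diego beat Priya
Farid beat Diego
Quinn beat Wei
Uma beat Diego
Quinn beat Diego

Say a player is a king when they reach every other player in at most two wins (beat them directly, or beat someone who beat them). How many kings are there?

6

Priya cannot reach Quinn in two steps.
Mona reaches everyone (king).
Farid reaches everyone (king).
Wei reaches everyone (king).
Uma reaches everyone (king).
Quinn reaches everyone (king).
Diego reaches everyone (king).
Kings: Mona, Farid, Wei, Uma, Quinn, Diego — 6.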